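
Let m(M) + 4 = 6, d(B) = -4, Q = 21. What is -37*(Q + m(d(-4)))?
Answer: -851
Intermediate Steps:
m(M) = 2 (m(M) = -4 + 6 = 2)
-37*(Q + m(d(-4))) = -37*(21 + 2) = -37*23 = -851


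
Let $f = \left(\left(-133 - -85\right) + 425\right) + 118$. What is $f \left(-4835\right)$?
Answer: $-2393325$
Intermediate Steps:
$f = 495$ ($f = \left(\left(-133 + 85\right) + 425\right) + 118 = \left(-48 + 425\right) + 118 = 377 + 118 = 495$)
$f \left(-4835\right) = 495 \left(-4835\right) = -2393325$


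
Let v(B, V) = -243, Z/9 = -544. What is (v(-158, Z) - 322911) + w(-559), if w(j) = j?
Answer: -323713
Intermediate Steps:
Z = -4896 (Z = 9*(-544) = -4896)
(v(-158, Z) - 322911) + w(-559) = (-243 - 322911) - 559 = -323154 - 559 = -323713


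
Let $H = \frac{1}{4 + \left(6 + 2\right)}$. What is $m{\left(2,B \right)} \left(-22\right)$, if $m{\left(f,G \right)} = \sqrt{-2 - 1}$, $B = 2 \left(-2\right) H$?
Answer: $- 22 i \sqrt{3} \approx - 38.105 i$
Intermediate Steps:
$H = \frac{1}{12}$ ($H = \frac{1}{4 + 8} = \frac{1}{12} \approx 0.083333$)
$B = - \frac{1}{3}$ ($B = 2 \left(-2\right) \frac{1}{12} = \left(-4\right) \frac{1}{12} = - \frac{1}{3} \approx -0.33333$)
$m{\left(f,G \right)} = i \sqrt{3}$ ($m{\left(f,G \right)} = \sqrt{-3} = i \sqrt{3}$)
$m{\left(2,B \right)} \left(-22\right) = i \sqrt{3} \left(-22\right) = - 22 i \sqrt{3}$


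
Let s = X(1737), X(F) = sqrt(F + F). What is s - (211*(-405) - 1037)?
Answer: 86492 + 3*sqrt(386) ≈ 86551.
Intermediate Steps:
X(F) = sqrt(2)*sqrt(F) (X(F) = sqrt(2*F) = sqrt(2)*sqrt(F))
s = 3*sqrt(386) (s = sqrt(2)*sqrt(1737) = sqrt(2)*(3*sqrt(193)) = 3*sqrt(386) ≈ 58.941)
s - (211*(-405) - 1037) = 3*sqrt(386) - (211*(-405) - 1037) = 3*sqrt(386) - (-85455 - 1037) = 3*sqrt(386) - 1*(-86492) = 3*sqrt(386) + 86492 = 86492 + 3*sqrt(386)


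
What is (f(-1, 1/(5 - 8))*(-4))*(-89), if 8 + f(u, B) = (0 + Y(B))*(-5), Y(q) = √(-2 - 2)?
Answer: -2848 - 3560*I ≈ -2848.0 - 3560.0*I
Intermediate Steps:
Y(q) = 2*I (Y(q) = √(-4) = 2*I)
f(u, B) = -8 - 10*I (f(u, B) = -8 + (0 + 2*I)*(-5) = -8 + (2*I)*(-5) = -8 - 10*I)
(f(-1, 1/(5 - 8))*(-4))*(-89) = ((-8 - 10*I)*(-4))*(-89) = (32 + 40*I)*(-89) = -2848 - 3560*I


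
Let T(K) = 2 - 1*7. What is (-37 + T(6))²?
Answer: 1764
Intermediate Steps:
T(K) = -5 (T(K) = 2 - 7 = -5)
(-37 + T(6))² = (-37 - 5)² = (-42)² = 1764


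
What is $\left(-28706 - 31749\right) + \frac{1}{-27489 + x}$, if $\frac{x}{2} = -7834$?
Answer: $- \frac{2609056436}{43157} \approx -60455.0$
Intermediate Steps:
$x = -15668$ ($x = 2 \left(-7834\right) = -15668$)
$\left(-28706 - 31749\right) + \frac{1}{-27489 + x} = \left(-28706 - 31749\right) + \frac{1}{-27489 - 15668} = -60455 + \frac{1}{-43157} = -60455 - \frac{1}{43157} = - \frac{2609056436}{43157}$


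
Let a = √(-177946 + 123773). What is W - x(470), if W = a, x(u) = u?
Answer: -470 + I*√54173 ≈ -470.0 + 232.75*I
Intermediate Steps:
a = I*√54173 (a = √(-54173) = I*√54173 ≈ 232.75*I)
W = I*√54173 ≈ 232.75*I
W - x(470) = I*√54173 - 1*470 = I*√54173 - 470 = -470 + I*√54173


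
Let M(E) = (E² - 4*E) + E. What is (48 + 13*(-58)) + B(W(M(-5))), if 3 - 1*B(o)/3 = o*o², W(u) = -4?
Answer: -505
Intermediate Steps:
M(E) = E² - 3*E
B(o) = 9 - 3*o³ (B(o) = 9 - 3*o*o² = 9 - 3*o³)
(48 + 13*(-58)) + B(W(M(-5))) = (48 + 13*(-58)) + (9 - 3*(-4)³) = (48 - 754) + (9 - 3*(-64)) = -706 + (9 + 192) = -706 + 201 = -505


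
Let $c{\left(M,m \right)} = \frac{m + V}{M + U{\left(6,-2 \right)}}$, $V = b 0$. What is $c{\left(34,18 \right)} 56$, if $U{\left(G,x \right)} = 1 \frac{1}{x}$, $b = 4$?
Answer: $\frac{2016}{67} \approx 30.09$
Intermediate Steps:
$U{\left(G,x \right)} = \frac{1}{x}$
$V = 0$ ($V = 4 \cdot 0 = 0$)
$c{\left(M,m \right)} = \frac{m}{- \frac{1}{2} + M}$ ($c{\left(M,m \right)} = \frac{m + 0}{M + \frac{1}{-2}} = \frac{m}{M - \frac{1}{2}} = \frac{m}{- \frac{1}{2} + M}$)
$c{\left(34,18 \right)} 56 = 2 \cdot 18 \frac{1}{-1 + 2 \cdot 34} \cdot 56 = 2 \cdot 18 \frac{1}{-1 + 68} \cdot 56 = 2 \cdot 18 \cdot \frac{1}{67} \cdot 56 = \frac{36}{67} \cdot 56 = \frac{2016}{67}$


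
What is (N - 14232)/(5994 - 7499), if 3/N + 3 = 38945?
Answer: 554222541/58607710 ≈ 9.4565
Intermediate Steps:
N = 3/38942 (N = 3/(-3 + 38945) = 3/38942 ≈ 7.7038e-5)
(N - 14232)/(5994 - 7499) = (3/38942 - 14232)/(5994 - 7499) = -554222541/38942/(-1505) = -554222541/38942*(-1/1505) = 554222541/58607710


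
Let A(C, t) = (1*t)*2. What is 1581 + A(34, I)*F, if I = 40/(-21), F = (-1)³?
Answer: 33281/21 ≈ 1584.8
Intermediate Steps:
F = -1
I = -40/21 (I = 40*(-1/21) = -40/21 ≈ -1.9048)
A(C, t) = 2*t (A(C, t) = t*2 = 2*t)
1581 + A(34, I)*F = 1581 + (2*(-40/21))*(-1) = 1581 - 80/21*(-1) = 1581 + 80/21 = 33281/21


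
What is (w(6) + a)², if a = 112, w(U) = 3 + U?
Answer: 14641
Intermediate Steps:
(w(6) + a)² = ((3 + 6) + 112)² = (9 + 112)² = 121² = 14641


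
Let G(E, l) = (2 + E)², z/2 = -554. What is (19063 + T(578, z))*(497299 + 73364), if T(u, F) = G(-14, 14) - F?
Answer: 11593018845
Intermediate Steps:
z = -1108 (z = 2*(-554) = -1108)
T(u, F) = 144 - F (T(u, F) = (2 - 14)² - F = (-12)² - F = 144 - F)
(19063 + T(578, z))*(497299 + 73364) = (19063 + (144 - 1*(-1108)))*(497299 + 73364) = (19063 + (144 + 1108))*570663 = (19063 + 1252)*570663 = 20315*570663 = 11593018845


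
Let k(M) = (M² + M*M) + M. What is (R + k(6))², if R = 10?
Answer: 7744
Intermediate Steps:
k(M) = M + 2*M² (k(M) = (M² + M²) + M = 2*M² + M = M + 2*M²)
(R + k(6))² = (10 + 6*(1 + 2*6))² = (10 + 6*(1 + 12))² = (10 + 6*13)² = (10 + 78)² = 88² = 7744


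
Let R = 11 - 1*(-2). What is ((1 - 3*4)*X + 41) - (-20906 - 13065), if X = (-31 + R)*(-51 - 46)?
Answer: 14806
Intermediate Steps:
R = 13 (R = 11 + 2 = 13)
X = 1746 (X = (-31 + 13)*(-51 - 46) = -18*(-97) = 1746)
((1 - 3*4)*X + 41) - (-20906 - 13065) = ((1 - 3*4)*1746 + 41) - (-20906 - 13065) = ((1 - 12)*1746 + 41) - 1*(-33971) = (-11*1746 + 41) + 33971 = (-19206 + 41) + 33971 = -19165 + 33971 = 14806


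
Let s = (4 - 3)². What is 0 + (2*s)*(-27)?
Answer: -54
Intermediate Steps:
s = 1 (s = 1² = 1)
0 + (2*s)*(-27) = 0 + (2*1)*(-27) = 0 + 2*(-27) = 0 - 54 = -54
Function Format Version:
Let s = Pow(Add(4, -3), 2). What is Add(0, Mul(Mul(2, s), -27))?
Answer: -54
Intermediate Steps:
s = 1 (s = Pow(1, 2) = 1)
Add(0, Mul(Mul(2, s), -27)) = Add(0, Mul(Mul(2, 1), -27)) = Add(0, Mul(2, -27)) = Add(0, -54) = -54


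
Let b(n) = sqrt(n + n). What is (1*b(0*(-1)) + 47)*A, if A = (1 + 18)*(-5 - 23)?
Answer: -25004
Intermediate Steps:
A = -532 (A = 19*(-28) = -532)
b(n) = sqrt(2)*sqrt(n) (b(n) = sqrt(2*n) = sqrt(2)*sqrt(n))
(1*b(0*(-1)) + 47)*A = (1*(sqrt(2)*sqrt(0*(-1))) + 47)*(-532) = (1*(sqrt(2)*sqrt(0)) + 47)*(-532) = (1*(sqrt(2)*0) + 47)*(-532) = (1*0 + 47)*(-532) = (0 + 47)*(-532) = 47*(-532) = -25004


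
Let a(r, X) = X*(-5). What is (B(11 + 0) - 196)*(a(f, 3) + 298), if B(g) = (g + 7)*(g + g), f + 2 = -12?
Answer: 56600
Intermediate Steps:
f = -14 (f = -2 - 12 = -14)
B(g) = 2*g*(7 + g) (B(g) = (7 + g)*(2*g) = 2*g*(7 + g))
a(r, X) = -5*X
(B(11 + 0) - 196)*(a(f, 3) + 298) = (2*(11 + 0)*(7 + (11 + 0)) - 196)*(-5*3 + 298) = (2*11*(7 + 11) - 196)*(-15 + 298) = (2*11*18 - 196)*283 = (396 - 196)*283 = 200*283 = 56600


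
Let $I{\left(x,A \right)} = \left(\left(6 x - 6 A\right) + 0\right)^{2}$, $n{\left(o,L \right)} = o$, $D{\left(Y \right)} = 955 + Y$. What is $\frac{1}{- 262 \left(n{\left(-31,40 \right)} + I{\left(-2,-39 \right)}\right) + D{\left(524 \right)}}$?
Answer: $- \frac{1}{12902807} \approx -7.7502 \cdot 10^{-8}$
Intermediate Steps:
$I{\left(x,A \right)} = \left(- 6 A + 6 x\right)^{2}$ ($I{\left(x,A \right)} = \left(\left(- 6 A + 6 x\right) + 0\right)^{2} = \left(- 6 A + 6 x\right)^{2}$)
$\frac{1}{- 262 \left(n{\left(-31,40 \right)} + I{\left(-2,-39 \right)}\right) + D{\left(524 \right)}} = \frac{1}{- 262 \left(-31 + 36 \left(-39 - -2\right)^{2}\right) + \left(955 + 524\right)} = \frac{1}{- 262 \left(-31 + 36 \left(-39 + 2\right)^{2}\right) + 1479} = \frac{1}{- 262 \left(-31 + 36 \left(-37\right)^{2}\right) + 1479} = \frac{1}{- 262 \left(-31 + 36 \cdot 1369\right) + 1479} = \frac{1}{- 262 \left(-31 + 49284\right) + 1479} = \frac{1}{\left(-262\right) 49253 + 1479} = \frac{1}{-12904286 + 1479} = \frac{1}{-12902807} = - \frac{1}{12902807}$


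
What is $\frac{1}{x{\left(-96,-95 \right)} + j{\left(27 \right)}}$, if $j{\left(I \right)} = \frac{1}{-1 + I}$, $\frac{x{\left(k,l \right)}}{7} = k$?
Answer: $- \frac{26}{17471} \approx -0.0014882$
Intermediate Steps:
$x{\left(k,l \right)} = 7 k$
$\frac{1}{x{\left(-96,-95 \right)} + j{\left(27 \right)}} = \frac{1}{7 \left(-96\right) + \frac{1}{-1 + 27}} = \frac{1}{-672 + \frac{1}{26}} = \frac{1}{- \frac{17471}{26}} = - \frac{26}{17471}$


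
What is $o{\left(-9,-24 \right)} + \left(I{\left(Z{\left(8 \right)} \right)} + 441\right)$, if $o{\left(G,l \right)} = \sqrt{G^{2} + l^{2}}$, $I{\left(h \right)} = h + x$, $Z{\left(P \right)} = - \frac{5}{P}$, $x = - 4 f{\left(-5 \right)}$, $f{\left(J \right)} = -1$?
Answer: $\frac{3555}{8} + 3 \sqrt{73} \approx 470.01$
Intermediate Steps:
$x = 4$ ($x = \left(-4\right) \left(-1\right) = 4$)
$I{\left(h \right)} = 4 + h$ ($I{\left(h \right)} = h + 4 = 4 + h$)
$o{\left(-9,-24 \right)} + \left(I{\left(Z{\left(8 \right)} \right)} + 441\right) = \sqrt{\left(-9\right)^{2} + \left(-24\right)^{2}} + \left(\left(4 - \frac{5}{8}\right) + 441\right) = \sqrt{81 + 576} + \left(\left(4 - \frac{5}{8}\right) + 441\right) = \sqrt{657} + \left(\left(4 - \frac{5}{8}\right) + 441\right) = 3 \sqrt{73} + \left(\frac{27}{8} + 441\right) = 3 \sqrt{73} + \frac{3555}{8} = \frac{3555}{8} + 3 \sqrt{73}$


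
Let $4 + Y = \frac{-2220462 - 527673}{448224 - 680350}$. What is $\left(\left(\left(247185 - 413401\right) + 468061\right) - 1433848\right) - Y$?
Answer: $- \frac{262769148009}{232126} \approx -1.132 \cdot 10^{6}$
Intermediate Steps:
$Y = \frac{1819631}{232126}$ ($Y = -4 + \frac{-2220462 - 527673}{448224 - 680350} = -4 - \frac{2748135}{-232126} = -4 - - \frac{2748135}{232126} = -4 + \frac{2748135}{232126} = \frac{1819631}{232126} \approx 7.839$)
$\left(\left(\left(247185 - 413401\right) + 468061\right) - 1433848\right) - Y = \left(\left(\left(247185 - 413401\right) + 468061\right) - 1433848\right) - \frac{1819631}{232126} = \left(\left(-166216 + 468061\right) - 1433848\right) - \frac{1819631}{232126} = \left(301845 - 1433848\right) - \frac{1819631}{232126} = -1132003 - \frac{1819631}{232126} = - \frac{262769148009}{232126}$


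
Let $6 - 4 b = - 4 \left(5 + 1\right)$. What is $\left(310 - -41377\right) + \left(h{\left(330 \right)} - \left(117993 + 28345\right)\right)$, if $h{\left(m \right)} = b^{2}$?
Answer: $- \frac{418379}{4} \approx -1.0459 \cdot 10^{5}$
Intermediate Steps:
$b = \frac{15}{2}$ ($b = \frac{3}{2} - \frac{\left(-4\right) \left(5 + 1\right)}{4} = \frac{3}{2} - \frac{\left(-4\right) 6}{4} = \frac{3}{2} - -6 = \frac{3}{2} + 6 = \frac{15}{2} \approx 7.5$)
$h{\left(m \right)} = \frac{225}{4}$ ($h{\left(m \right)} = \left(\frac{15}{2}\right)^{2} = \frac{225}{4}$)
$\left(310 - -41377\right) + \left(h{\left(330 \right)} - \left(117993 + 28345\right)\right) = \left(310 - -41377\right) + \left(\frac{225}{4} - \left(117993 + 28345\right)\right) = \left(310 + 41377\right) + \left(\frac{225}{4} - 146338\right) = 41687 + \left(\frac{225}{4} - 146338\right) = 41687 - \frac{585127}{4} = - \frac{418379}{4}$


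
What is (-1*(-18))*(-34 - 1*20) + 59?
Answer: -913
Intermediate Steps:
(-1*(-18))*(-34 - 1*20) + 59 = 18*(-34 - 20) + 59 = 18*(-54) + 59 = -972 + 59 = -913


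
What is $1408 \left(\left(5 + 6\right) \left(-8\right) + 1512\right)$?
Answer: $2004992$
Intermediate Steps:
$1408 \left(\left(5 + 6\right) \left(-8\right) + 1512\right) = 1408 \left(11 \left(-8\right) + 1512\right) = 1408 \left(-88 + 1512\right) = 1408 \cdot 1424 = 2004992$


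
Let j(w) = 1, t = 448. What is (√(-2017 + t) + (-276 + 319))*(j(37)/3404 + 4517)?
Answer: 661162367/3404 + 15375869*I*√1569/3404 ≈ 1.9423e+5 + 1.7892e+5*I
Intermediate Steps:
(√(-2017 + t) + (-276 + 319))*(j(37)/3404 + 4517) = (√(-2017 + 448) + (-276 + 319))*(1/3404 + 4517) = (√(-1569) + 43)*(1*(1/3404) + 4517) = (I*√1569 + 43)*(1/3404 + 4517) = (43 + I*√1569)*(15375869/3404) = 661162367/3404 + 15375869*I*√1569/3404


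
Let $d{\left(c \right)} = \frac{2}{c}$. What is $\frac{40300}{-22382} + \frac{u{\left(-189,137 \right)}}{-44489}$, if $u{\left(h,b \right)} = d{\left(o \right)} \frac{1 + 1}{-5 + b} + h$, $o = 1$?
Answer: $- \frac{952037854}{529997457} \approx -1.7963$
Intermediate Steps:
$u{\left(h,b \right)} = h + \frac{4}{-5 + b}$ ($u{\left(h,b \right)} = \frac{2}{1} \frac{1 + 1}{-5 + b} + h = 2 \cdot 1 \frac{2}{-5 + b} + h = 2 \frac{2}{-5 + b} + h = \frac{4}{-5 + b} + h = h + \frac{4}{-5 + b}$)
$\frac{40300}{-22382} + \frac{u{\left(-189,137 \right)}}{-44489} = \frac{40300}{-22382} + \frac{\frac{1}{-5 + 137} \left(4 - -945 + 137 \left(-189\right)\right)}{-44489} = 40300 \left(- \frac{1}{22382}\right) + \frac{4 + 945 - 25893}{132} \left(- \frac{1}{44489}\right) = - \frac{650}{361} + \frac{1}{132} \left(-24944\right) \left(- \frac{1}{44489}\right) = - \frac{650}{361} - - \frac{6236}{1468137} = - \frac{650}{361} + \frac{6236}{1468137} = - \frac{952037854}{529997457}$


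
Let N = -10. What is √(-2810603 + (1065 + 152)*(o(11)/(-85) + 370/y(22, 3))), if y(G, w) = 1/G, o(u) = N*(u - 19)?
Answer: √2050348529/17 ≈ 2663.6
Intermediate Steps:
o(u) = 190 - 10*u (o(u) = -10*(u - 19) = -10*(-19 + u) = 190 - 10*u)
y(G, w) = 1/G
√(-2810603 + (1065 + 152)*(o(11)/(-85) + 370/y(22, 3))) = √(-2810603 + (1065 + 152)*((190 - 10*11)/(-85) + 370/(1/22))) = √(-2810603 + 1217*((190 - 110)*(-1/85) + 370/(1/22))) = √(-2810603 + 1217*(80*(-1/85) + 370*22)) = √(-2810603 + 1217*(-16/17 + 8140)) = √(-2810603 + 1217*(138364/17)) = √(-2810603 + 168388988/17) = √(120608737/17) = √2050348529/17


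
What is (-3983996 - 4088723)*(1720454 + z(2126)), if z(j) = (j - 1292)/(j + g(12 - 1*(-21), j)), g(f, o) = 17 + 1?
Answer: -14888734462748495/1072 ≈ -1.3889e+13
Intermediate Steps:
g(f, o) = 18
z(j) = (-1292 + j)/(18 + j) (z(j) = (j - 1292)/(j + 18) = (-1292 + j)/(18 + j))
(-3983996 - 4088723)*(1720454 + z(2126)) = (-3983996 - 4088723)*(1720454 + (-1292 + 2126)/(18 + 2126)) = -8072719*(1720454 + 834/2144) = -8072719*(1720454 + (1/2144)*834) = -8072719*(1720454 + 417/1072) = -8072719*1844327105/1072 = -14888734462748495/1072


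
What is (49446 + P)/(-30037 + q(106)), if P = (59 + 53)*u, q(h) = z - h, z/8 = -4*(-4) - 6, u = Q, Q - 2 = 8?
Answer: -50566/30063 ≈ -1.6820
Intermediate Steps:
Q = 10 (Q = 2 + 8 = 10)
u = 10
z = 80 (z = 8*(-4*(-4) - 6) = 8*(16 - 6) = 8*10 = 80)
q(h) = 80 - h
P = 1120 (P = (59 + 53)*10 = 112*10 = 1120)
(49446 + P)/(-30037 + q(106)) = (49446 + 1120)/(-30037 + (80 - 1*106)) = 50566/(-30037 + (80 - 106)) = 50566/(-30037 - 26) = 50566/(-30063) = 50566*(-1/30063) = -50566/30063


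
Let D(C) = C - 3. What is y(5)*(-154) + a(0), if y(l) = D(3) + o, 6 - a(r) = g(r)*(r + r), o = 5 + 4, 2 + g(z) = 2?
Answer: -1380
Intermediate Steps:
g(z) = 0 (g(z) = -2 + 2 = 0)
D(C) = -3 + C
o = 9
a(r) = 6 (a(r) = 6 - 0*(r + r) = 6 - 0*2*r = 6 - 1*0 = 6 + 0 = 6)
y(l) = 9 (y(l) = (-3 + 3) + 9 = 0 + 9 = 9)
y(5)*(-154) + a(0) = 9*(-154) + 6 = -1386 + 6 = -1380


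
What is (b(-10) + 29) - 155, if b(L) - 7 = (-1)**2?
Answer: -118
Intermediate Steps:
b(L) = 8 (b(L) = 7 + (-1)**2 = 7 + 1 = 8)
(b(-10) + 29) - 155 = (8 + 29) - 155 = 37 - 155 = -118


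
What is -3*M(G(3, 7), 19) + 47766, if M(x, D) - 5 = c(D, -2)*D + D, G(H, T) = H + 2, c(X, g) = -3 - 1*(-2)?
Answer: 47751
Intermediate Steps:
c(X, g) = -1 (c(X, g) = -3 + 2 = -1)
G(H, T) = 2 + H
M(x, D) = 5 (M(x, D) = 5 + (-D + D) = 5 + 0 = 5)
-3*M(G(3, 7), 19) + 47766 = -3*5 + 47766 = -15 + 47766 = 47751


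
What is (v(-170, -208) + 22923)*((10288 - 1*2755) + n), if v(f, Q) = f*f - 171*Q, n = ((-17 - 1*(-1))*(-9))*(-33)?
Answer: 243034371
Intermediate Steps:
n = -4752 (n = ((-17 + 1)*(-9))*(-33) = -16*(-9)*(-33) = 144*(-33) = -4752)
v(f, Q) = f² - 171*Q
(v(-170, -208) + 22923)*((10288 - 1*2755) + n) = (((-170)² - 171*(-208)) + 22923)*((10288 - 1*2755) - 4752) = ((28900 + 35568) + 22923)*((10288 - 2755) - 4752) = (64468 + 22923)*(7533 - 4752) = 87391*2781 = 243034371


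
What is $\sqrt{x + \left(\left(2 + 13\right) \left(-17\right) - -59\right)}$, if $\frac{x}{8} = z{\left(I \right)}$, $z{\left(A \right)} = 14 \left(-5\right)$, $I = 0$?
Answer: $6 i \sqrt{21} \approx 27.495 i$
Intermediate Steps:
$z{\left(A \right)} = -70$
$x = -560$ ($x = 8 \left(-70\right) = -560$)
$\sqrt{x + \left(\left(2 + 13\right) \left(-17\right) - -59\right)} = \sqrt{-560 + \left(\left(2 + 13\right) \left(-17\right) - -59\right)} = \sqrt{-560 + \left(15 \left(-17\right) + 59\right)} = \sqrt{-560 + \left(-255 + 59\right)} = \sqrt{-560 - 196} = \sqrt{-756} = 6 i \sqrt{21}$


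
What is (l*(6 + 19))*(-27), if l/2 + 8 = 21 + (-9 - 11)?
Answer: 9450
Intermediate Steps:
l = -14 (l = -16 + 2*(21 + (-9 - 11)) = -16 + 2*(21 - 20) = -16 + 2*1 = -16 + 2 = -14)
(l*(6 + 19))*(-27) = -14*(6 + 19)*(-27) = -14*25*(-27) = -350*(-27) = 9450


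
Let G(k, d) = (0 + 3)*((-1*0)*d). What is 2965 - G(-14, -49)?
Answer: 2965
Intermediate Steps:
G(k, d) = 0 (G(k, d) = 3*(0*d) = 3*0 = 0)
2965 - G(-14, -49) = 2965 - 1*0 = 2965 + 0 = 2965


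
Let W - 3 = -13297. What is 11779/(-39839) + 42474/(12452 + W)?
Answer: -851019802/16772219 ≈ -50.740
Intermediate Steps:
W = -13294 (W = 3 - 13297 = -13294)
11779/(-39839) + 42474/(12452 + W) = 11779/(-39839) + 42474/(12452 - 13294) = 11779*(-1/39839) + 42474/(-842) = -11779/39839 + 42474*(-1/842) = -11779/39839 - 21237/421 = -851019802/16772219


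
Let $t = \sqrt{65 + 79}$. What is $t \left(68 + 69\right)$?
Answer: $1644$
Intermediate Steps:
$t = 12$ ($t = \sqrt{144} = 12$)
$t \left(68 + 69\right) = 12 \left(68 + 69\right) = 12 \cdot 137 = 1644$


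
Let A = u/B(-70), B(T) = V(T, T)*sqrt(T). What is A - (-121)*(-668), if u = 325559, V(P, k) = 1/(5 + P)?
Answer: -80828 + 4232267*I*sqrt(70)/14 ≈ -80828.0 + 2.5293e+6*I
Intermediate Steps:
B(T) = sqrt(T)/(5 + T)
A = 4232267*I*sqrt(70)/14 (A = 325559/((sqrt(-70)/(5 - 70))) = 325559/(((I*sqrt(70))/(-65))) = 325559/(((I*sqrt(70))*(-1/65))) = 325559/((-I*sqrt(70)/65)) = 325559*(13*I*sqrt(70)/14) = 4232267*I*sqrt(70)/14 ≈ 2.5293e+6*I)
A - (-121)*(-668) = 4232267*I*sqrt(70)/14 - (-121)*(-668) = 4232267*I*sqrt(70)/14 - 1*80828 = 4232267*I*sqrt(70)/14 - 80828 = -80828 + 4232267*I*sqrt(70)/14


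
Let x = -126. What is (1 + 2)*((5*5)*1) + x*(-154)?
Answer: 19479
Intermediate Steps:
(1 + 2)*((5*5)*1) + x*(-154) = (1 + 2)*((5*5)*1) - 126*(-154) = 3*(25*1) + 19404 = 3*25 + 19404 = 75 + 19404 = 19479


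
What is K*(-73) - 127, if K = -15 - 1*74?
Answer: 6370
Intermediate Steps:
K = -89 (K = -15 - 74 = -89)
K*(-73) - 127 = -89*(-73) - 127 = 6497 - 127 = 6370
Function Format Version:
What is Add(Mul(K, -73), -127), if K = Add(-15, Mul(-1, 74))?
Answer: 6370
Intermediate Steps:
K = -89 (K = Add(-15, -74) = -89)
Add(Mul(K, -73), -127) = Add(Mul(-89, -73), -127) = Add(6497, -127) = 6370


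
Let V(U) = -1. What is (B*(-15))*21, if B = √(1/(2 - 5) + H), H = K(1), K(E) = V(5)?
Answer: -210*I*√3 ≈ -363.73*I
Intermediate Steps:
K(E) = -1
H = -1
B = 2*I*√3/3 (B = √(1/(2 - 5) - 1) = √(1/(-3) - 1) = √(-⅓ - 1) = √(-4/3) = 2*I*√3/3 ≈ 1.1547*I)
(B*(-15))*21 = ((2*I*√3/3)*(-15))*21 = -10*I*√3*21 = -210*I*√3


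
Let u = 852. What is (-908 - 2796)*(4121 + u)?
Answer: -18419992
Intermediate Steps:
(-908 - 2796)*(4121 + u) = (-908 - 2796)*(4121 + 852) = -3704*4973 = -18419992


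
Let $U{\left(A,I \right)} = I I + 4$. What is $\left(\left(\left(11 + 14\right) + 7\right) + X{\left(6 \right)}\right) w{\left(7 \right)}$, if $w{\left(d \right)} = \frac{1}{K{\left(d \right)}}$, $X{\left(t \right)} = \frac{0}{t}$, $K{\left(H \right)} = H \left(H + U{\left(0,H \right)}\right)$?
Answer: $\frac{8}{105} \approx 0.07619$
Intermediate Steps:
$U{\left(A,I \right)} = 4 + I^{2}$ ($U{\left(A,I \right)} = I^{2} + 4 = 4 + I^{2}$)
$K{\left(H \right)} = H \left(4 + H + H^{2}\right)$ ($K{\left(H \right)} = H \left(H + \left(4 + H^{2}\right)\right) = H \left(4 + H + H^{2}\right)$)
$X{\left(t \right)} = 0$
$w{\left(d \right)} = \frac{1}{d \left(4 + d + d^{2}\right)}$
$\left(\left(\left(11 + 14\right) + 7\right) + X{\left(6 \right)}\right) w{\left(7 \right)} = \left(\left(\left(11 + 14\right) + 7\right) + 0\right) \frac{1}{7 \left(4 + 7 + 7^{2}\right)} = \left(\left(25 + 7\right) + 0\right) \frac{1}{7 \left(4 + 7 + 49\right)} = \left(32 + 0\right) \frac{1}{7 \cdot 60} = 32 \cdot \frac{1}{7} \cdot \frac{1}{60} = 32 \cdot \frac{1}{420} = \frac{8}{105}$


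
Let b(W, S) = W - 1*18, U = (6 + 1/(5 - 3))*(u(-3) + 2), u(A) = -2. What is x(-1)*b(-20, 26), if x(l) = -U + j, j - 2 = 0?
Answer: -76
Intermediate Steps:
j = 2 (j = 2 + 0 = 2)
U = 0 (U = (6 + 1/(5 - 3))*(-2 + 2) = (6 + 1/2)*0 = (6 + ½)*0 = (13/2)*0 = 0)
b(W, S) = -18 + W (b(W, S) = W - 18 = -18 + W)
x(l) = 2 (x(l) = -1*0 + 2 = 0 + 2 = 2)
x(-1)*b(-20, 26) = 2*(-18 - 20) = 2*(-38) = -76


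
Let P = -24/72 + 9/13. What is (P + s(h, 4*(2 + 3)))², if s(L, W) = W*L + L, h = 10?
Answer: 67305616/1521 ≈ 44251.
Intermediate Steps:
s(L, W) = L + L*W (s(L, W) = L*W + L = L + L*W)
P = 14/39 (P = -24*1/72 + 9*(1/13) = -⅓ + 9/13 = 14/39 ≈ 0.35897)
(P + s(h, 4*(2 + 3)))² = (14/39 + 10*(1 + 4*(2 + 3)))² = (14/39 + 10*(1 + 4*5))² = (14/39 + 10*(1 + 20))² = (14/39 + 10*21)² = (14/39 + 210)² = (8204/39)² = 67305616/1521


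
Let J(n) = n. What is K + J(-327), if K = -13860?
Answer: -14187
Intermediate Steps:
K + J(-327) = -13860 - 327 = -14187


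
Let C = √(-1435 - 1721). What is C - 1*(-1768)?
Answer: 1768 + 2*I*√789 ≈ 1768.0 + 56.178*I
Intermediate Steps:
C = 2*I*√789 (C = √(-3156) = 2*I*√789 ≈ 56.178*I)
C - 1*(-1768) = 2*I*√789 - 1*(-1768) = 2*I*√789 + 1768 = 1768 + 2*I*√789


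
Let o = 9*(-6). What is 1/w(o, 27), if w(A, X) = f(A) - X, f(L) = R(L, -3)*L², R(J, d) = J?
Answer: -1/157491 ≈ -6.3496e-6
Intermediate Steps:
o = -54
f(L) = L³ (f(L) = L*L² = L³)
w(A, X) = A³ - X
1/w(o, 27) = 1/((-54)³ - 1*27) = 1/(-157464 - 27) = 1/(-157491) = -1/157491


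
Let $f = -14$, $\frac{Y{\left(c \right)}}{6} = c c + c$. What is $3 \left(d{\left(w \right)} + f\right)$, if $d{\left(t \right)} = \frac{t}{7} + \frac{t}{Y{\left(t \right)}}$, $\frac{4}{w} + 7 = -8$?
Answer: $- \frac{31903}{770} \approx -41.432$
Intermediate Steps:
$Y{\left(c \right)} = 6 c + 6 c^{2}$ ($Y{\left(c \right)} = 6 \left(c c + c\right) = 6 \left(c^{2} + c\right) = 6 \left(c + c^{2}\right) = 6 c + 6 c^{2}$)
$w = - \frac{4}{15}$ ($w = \frac{4}{-7 - 8} = \frac{4}{-15} = 4 \left(- \frac{1}{15}\right) = - \frac{4}{15} \approx -0.26667$)
$d{\left(t \right)} = \frac{1}{6 \left(1 + t\right)} + \frac{t}{7}$ ($d{\left(t \right)} = \frac{t}{7} + \frac{t}{6 t \left(1 + t\right)} = t \frac{1}{7} + t \frac{1}{6 t \left(1 + t\right)} = \frac{t}{7} + \frac{1}{6 \left(1 + t\right)} = \frac{1}{6 \left(1 + t\right)} + \frac{t}{7}$)
$3 \left(d{\left(w \right)} + f\right) = 3 \left(\frac{7 + 6 \left(- \frac{4}{15}\right) \left(1 - \frac{4}{15}\right)}{42 \left(1 - \frac{4}{15}\right)} - 14\right) = 3 \left(\frac{7 + 6 \left(- \frac{4}{15}\right) \frac{11}{15}}{42 \cdot \frac{11}{15}} - 14\right) = 3 \left(\frac{1}{42} \cdot \frac{15}{11} \left(7 - \frac{88}{75}\right) - 14\right) = 3 \left(\frac{1}{42} \cdot \frac{15}{11} \cdot \frac{437}{75} - 14\right) = 3 \left(\frac{437}{2310} - 14\right) = 3 \left(- \frac{31903}{2310}\right) = - \frac{31903}{770}$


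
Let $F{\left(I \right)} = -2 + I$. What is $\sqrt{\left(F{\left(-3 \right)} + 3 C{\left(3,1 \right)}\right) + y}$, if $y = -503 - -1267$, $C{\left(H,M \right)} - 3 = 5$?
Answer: $3 \sqrt{87} \approx 27.982$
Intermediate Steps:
$C{\left(H,M \right)} = 8$ ($C{\left(H,M \right)} = 3 + 5 = 8$)
$y = 764$ ($y = -503 + 1267 = 764$)
$\sqrt{\left(F{\left(-3 \right)} + 3 C{\left(3,1 \right)}\right) + y} = \sqrt{\left(\left(-2 - 3\right) + 3 \cdot 8\right) + 764} = \sqrt{\left(-5 + 24\right) + 764} = \sqrt{19 + 764} = \sqrt{783} = 3 \sqrt{87}$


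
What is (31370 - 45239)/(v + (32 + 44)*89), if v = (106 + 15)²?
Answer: -4623/7135 ≈ -0.64793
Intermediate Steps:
v = 14641 (v = 121² = 14641)
(31370 - 45239)/(v + (32 + 44)*89) = (31370 - 45239)/(14641 + (32 + 44)*89) = -13869/(14641 + 76*89) = -13869/(14641 + 6764) = -13869/21405 = -13869*1/21405 = -4623/7135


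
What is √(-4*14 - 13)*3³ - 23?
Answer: -23 + 27*I*√69 ≈ -23.0 + 224.28*I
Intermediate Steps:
√(-4*14 - 13)*3³ - 23 = √(-56 - 13)*27 - 23 = √(-69)*27 - 23 = (I*√69)*27 - 23 = 27*I*√69 - 23 = -23 + 27*I*√69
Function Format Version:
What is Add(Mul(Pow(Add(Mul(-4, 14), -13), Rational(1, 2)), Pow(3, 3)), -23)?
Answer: Add(-23, Mul(27, I, Pow(69, Rational(1, 2)))) ≈ Add(-23.000, Mul(224.28, I))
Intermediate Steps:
Add(Mul(Pow(Add(Mul(-4, 14), -13), Rational(1, 2)), Pow(3, 3)), -23) = Add(Mul(Pow(Add(-56, -13), Rational(1, 2)), 27), -23) = Add(Mul(Pow(-69, Rational(1, 2)), 27), -23) = Add(Mul(Mul(I, Pow(69, Rational(1, 2))), 27), -23) = Add(Mul(27, I, Pow(69, Rational(1, 2))), -23) = Add(-23, Mul(27, I, Pow(69, Rational(1, 2))))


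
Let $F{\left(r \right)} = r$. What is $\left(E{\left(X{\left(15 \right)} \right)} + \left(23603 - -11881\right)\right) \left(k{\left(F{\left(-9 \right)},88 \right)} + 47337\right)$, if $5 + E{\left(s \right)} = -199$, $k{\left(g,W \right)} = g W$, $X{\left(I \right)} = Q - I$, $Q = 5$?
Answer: $1642107600$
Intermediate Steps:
$X{\left(I \right)} = 5 - I$
$k{\left(g,W \right)} = W g$
$E{\left(s \right)} = -204$ ($E{\left(s \right)} = -5 - 199 = -204$)
$\left(E{\left(X{\left(15 \right)} \right)} + \left(23603 - -11881\right)\right) \left(k{\left(F{\left(-9 \right)},88 \right)} + 47337\right) = \left(-204 + \left(23603 - -11881\right)\right) \left(88 \left(-9\right) + 47337\right) = \left(-204 + \left(23603 + 11881\right)\right) \left(-792 + 47337\right) = \left(-204 + 35484\right) 46545 = 35280 \cdot 46545 = 1642107600$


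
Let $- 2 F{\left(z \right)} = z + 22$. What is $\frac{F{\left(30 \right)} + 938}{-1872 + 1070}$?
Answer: $- \frac{456}{401} \approx -1.1372$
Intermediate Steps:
$F{\left(z \right)} = -11 - \frac{z}{2}$ ($F{\left(z \right)} = - \frac{z + 22}{2} = - \frac{22 + z}{2} = -11 - \frac{z}{2}$)
$\frac{F{\left(30 \right)} + 938}{-1872 + 1070} = \frac{\left(-11 - 15\right) + 938}{-1872 + 1070} = \frac{\left(-11 - 15\right) + 938}{-802} = \left(-26 + 938\right) \left(- \frac{1}{802}\right) = 912 \left(- \frac{1}{802}\right) = - \frac{456}{401}$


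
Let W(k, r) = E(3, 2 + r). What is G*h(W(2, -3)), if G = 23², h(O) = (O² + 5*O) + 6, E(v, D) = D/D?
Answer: 6348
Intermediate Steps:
E(v, D) = 1
W(k, r) = 1
h(O) = 6 + O² + 5*O
G = 529
G*h(W(2, -3)) = 529*(6 + 1² + 5*1) = 529*(6 + 1 + 5) = 529*12 = 6348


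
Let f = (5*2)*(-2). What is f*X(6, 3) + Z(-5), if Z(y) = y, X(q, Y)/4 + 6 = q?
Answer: -5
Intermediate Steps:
X(q, Y) = -24 + 4*q
f = -20 (f = 10*(-2) = -20)
f*X(6, 3) + Z(-5) = -20*(-24 + 4*6) - 5 = -20*(-24 + 24) - 5 = -20*0 - 5 = 0 - 5 = -5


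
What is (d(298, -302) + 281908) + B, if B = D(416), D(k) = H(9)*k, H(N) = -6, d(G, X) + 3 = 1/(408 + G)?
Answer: 197262755/706 ≈ 2.7941e+5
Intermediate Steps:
d(G, X) = -3 + 1/(408 + G)
D(k) = -6*k
B = -2496 (B = -6*416 = -2496)
(d(298, -302) + 281908) + B = ((-1223 - 3*298)/(408 + 298) + 281908) - 2496 = ((-1223 - 894)/706 + 281908) - 2496 = ((1/706)*(-2117) + 281908) - 2496 = (-2117/706 + 281908) - 2496 = 199024931/706 - 2496 = 197262755/706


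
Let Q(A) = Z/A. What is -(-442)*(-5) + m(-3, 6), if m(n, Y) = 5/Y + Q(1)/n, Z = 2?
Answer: -13259/6 ≈ -2209.8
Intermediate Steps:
Q(A) = 2/A
m(n, Y) = 2/n + 5/Y (m(n, Y) = 5/Y + (2/1)/n = 5/Y + (2*1)/n = 5/Y + 2/n = 2/n + 5/Y)
-(-442)*(-5) + m(-3, 6) = -(-442)*(-5) + (2/(-3) + 5/6) = -26*85 + (2*(-⅓) + 5*(⅙)) = -2210 + (-⅔ + ⅚) = -2210 + ⅙ = -13259/6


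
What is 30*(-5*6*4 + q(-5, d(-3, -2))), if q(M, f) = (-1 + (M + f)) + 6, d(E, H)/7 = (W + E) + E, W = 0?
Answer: -4860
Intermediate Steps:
d(E, H) = 14*E (d(E, H) = 7*((0 + E) + E) = 7*(E + E) = 7*(2*E) = 14*E)
q(M, f) = 5 + M + f (q(M, f) = (-1 + M + f) + 6 = 5 + M + f)
30*(-5*6*4 + q(-5, d(-3, -2))) = 30*(-5*6*4 + (5 - 5 + 14*(-3))) = 30*(-30*4 + (5 - 5 - 42)) = 30*(-120 - 42) = 30*(-162) = -4860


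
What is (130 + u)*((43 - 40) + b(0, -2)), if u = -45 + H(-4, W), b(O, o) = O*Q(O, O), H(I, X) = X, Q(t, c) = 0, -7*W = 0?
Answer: 255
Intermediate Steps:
W = 0 (W = -⅐*0 = 0)
b(O, o) = 0 (b(O, o) = O*0 = 0)
u = -45 (u = -45 + 0 = -45)
(130 + u)*((43 - 40) + b(0, -2)) = (130 - 45)*((43 - 40) + 0) = 85*(3 + 0) = 85*3 = 255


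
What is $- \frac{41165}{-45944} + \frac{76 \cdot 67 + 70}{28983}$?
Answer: $\frac{1430248123}{1331594952} \approx 1.0741$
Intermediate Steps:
$- \frac{41165}{-45944} + \frac{76 \cdot 67 + 70}{28983} = \left(-41165\right) \left(- \frac{1}{45944}\right) + \left(5092 + 70\right) \frac{1}{28983} = \frac{41165}{45944} + 5162 \cdot \frac{1}{28983} = \frac{41165}{45944} + \frac{5162}{28983} = \frac{1430248123}{1331594952}$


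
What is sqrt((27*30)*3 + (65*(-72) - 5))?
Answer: I*sqrt(2255) ≈ 47.487*I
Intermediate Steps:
sqrt((27*30)*3 + (65*(-72) - 5)) = sqrt(810*3 + (-4680 - 5)) = sqrt(2430 - 4685) = sqrt(-2255) = I*sqrt(2255)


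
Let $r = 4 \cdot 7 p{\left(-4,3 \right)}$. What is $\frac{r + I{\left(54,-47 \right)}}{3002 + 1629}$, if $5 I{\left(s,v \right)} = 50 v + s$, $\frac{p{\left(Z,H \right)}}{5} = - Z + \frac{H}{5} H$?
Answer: $\frac{1764}{23155} \approx 0.076182$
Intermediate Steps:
$p{\left(Z,H \right)} = H^{2} - 5 Z$ ($p{\left(Z,H \right)} = 5 \left(- Z + \frac{H}{5} H\right) = 5 \left(- Z + \frac{H^{2}}{5}\right) = H^{2} - 5 Z$)
$I{\left(s,v \right)} = 10 v + \frac{s}{5}$ ($I{\left(s,v \right)} = \frac{50 v + s}{5} = \frac{s + 50 v}{5} = 10 v + \frac{s}{5}$)
$r = 812$ ($r = 4 \cdot 7 \left(3^{2} - -20\right) = 28 \left(9 + 20\right) = 28 \cdot 29 = 812$)
$\frac{r + I{\left(54,-47 \right)}}{3002 + 1629} = \frac{812 + \left(10 \left(-47\right) + \frac{1}{5} \cdot 54\right)}{3002 + 1629} = \frac{812 + \left(-470 + \frac{54}{5}\right)}{4631} = \left(812 - \frac{2296}{5}\right) \frac{1}{4631} = \frac{1764}{5} \cdot \frac{1}{4631} = \frac{1764}{23155}$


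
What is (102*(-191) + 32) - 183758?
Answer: -203208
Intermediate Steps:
(102*(-191) + 32) - 183758 = (-19482 + 32) - 183758 = -19450 - 183758 = -203208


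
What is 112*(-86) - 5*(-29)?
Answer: -9487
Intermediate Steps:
112*(-86) - 5*(-29) = -9632 + 145 = -9487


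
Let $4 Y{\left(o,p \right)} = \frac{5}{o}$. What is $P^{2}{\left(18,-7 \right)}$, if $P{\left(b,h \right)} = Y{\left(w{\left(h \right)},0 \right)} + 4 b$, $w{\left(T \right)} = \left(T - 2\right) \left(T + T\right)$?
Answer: $\frac{1317181849}{254016} \approx 5185.4$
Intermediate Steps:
$w{\left(T \right)} = 2 T \left(-2 + T\right)$ ($w{\left(T \right)} = \left(-2 + T\right) 2 T = 2 T \left(-2 + T\right)$)
$Y{\left(o,p \right)} = \frac{5}{4 o}$ ($Y{\left(o,p \right)} = \frac{5 \frac{1}{o}}{4} = \frac{5}{4 o}$)
$P{\left(b,h \right)} = 4 b + \frac{5}{8 h \left(-2 + h\right)}$ ($P{\left(b,h \right)} = \frac{5}{4 \cdot 2 h \left(-2 + h\right)} + 4 b = \frac{5 \frac{1}{2 h \left(-2 + h\right)}}{4} + 4 b = \frac{5}{8 h \left(-2 + h\right)} + 4 b = 4 b + \frac{5}{8 h \left(-2 + h\right)}$)
$P^{2}{\left(18,-7 \right)} = \left(\frac{5 + 32 \cdot 18 \left(-7\right) \left(-2 - 7\right)}{8 \left(-7\right) \left(-2 - 7\right)}\right)^{2} = \left(\frac{1}{8} \left(- \frac{1}{7}\right) \frac{1}{-9} \left(5 + 32 \cdot 18 \left(-7\right) \left(-9\right)\right)\right)^{2} = \left(\frac{1}{8} \left(- \frac{1}{7}\right) \left(- \frac{1}{9}\right) \left(5 + 36288\right)\right)^{2} = \left(\frac{1}{8} \left(- \frac{1}{7}\right) \left(- \frac{1}{9}\right) 36293\right)^{2} = \left(\frac{36293}{504}\right)^{2} = \frac{1317181849}{254016}$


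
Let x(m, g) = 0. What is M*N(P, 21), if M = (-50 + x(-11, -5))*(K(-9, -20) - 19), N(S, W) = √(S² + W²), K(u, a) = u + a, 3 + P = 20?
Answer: 2400*√730 ≈ 64844.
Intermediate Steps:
P = 17 (P = -3 + 20 = 17)
K(u, a) = a + u
M = 2400 (M = (-50 + 0)*((-20 - 9) - 19) = -50*(-29 - 19) = -50*(-48) = 2400)
M*N(P, 21) = 2400*√(17² + 21²) = 2400*√(289 + 441) = 2400*√730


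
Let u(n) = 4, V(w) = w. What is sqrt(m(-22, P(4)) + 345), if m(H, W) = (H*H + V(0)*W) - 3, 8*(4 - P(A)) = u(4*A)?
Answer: sqrt(826) ≈ 28.740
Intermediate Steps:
P(A) = 7/2 (P(A) = 4 - 1/8*4 = 4 - 1/2 = 7/2)
m(H, W) = -3 + H**2 (m(H, W) = (H*H + 0*W) - 3 = (H**2 + 0) - 3 = H**2 - 3 = -3 + H**2)
sqrt(m(-22, P(4)) + 345) = sqrt((-3 + (-22)**2) + 345) = sqrt((-3 + 484) + 345) = sqrt(481 + 345) = sqrt(826)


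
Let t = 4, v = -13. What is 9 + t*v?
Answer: -43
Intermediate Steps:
9 + t*v = 9 + 4*(-13) = 9 - 52 = -43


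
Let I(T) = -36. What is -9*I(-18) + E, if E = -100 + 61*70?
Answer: 4494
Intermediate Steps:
E = 4170 (E = -100 + 4270 = 4170)
-9*I(-18) + E = -9*(-36) + 4170 = 324 + 4170 = 4494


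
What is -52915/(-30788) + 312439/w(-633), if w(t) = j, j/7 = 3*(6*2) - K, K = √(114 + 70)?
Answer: 43338659989/29956724 + 312439*√46/3892 ≈ 1991.2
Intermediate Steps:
K = 2*√46 (K = √184 = 2*√46 ≈ 13.565)
j = 252 - 14*√46 (j = 7*(3*(6*2) - 2*√46) = 7*(3*12 - 2*√46) = 7*(36 - 2*√46) = 252 - 14*√46 ≈ 157.05)
w(t) = 252 - 14*√46
-52915/(-30788) + 312439/w(-633) = -52915/(-30788) + 312439/(252 - 14*√46) = -52915*(-1/30788) + 312439/(252 - 14*√46) = 52915/30788 + 312439/(252 - 14*√46)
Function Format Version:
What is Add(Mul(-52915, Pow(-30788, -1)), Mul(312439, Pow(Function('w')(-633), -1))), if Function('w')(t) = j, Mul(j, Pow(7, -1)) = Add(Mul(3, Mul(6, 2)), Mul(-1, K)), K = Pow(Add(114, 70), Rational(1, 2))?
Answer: Add(Rational(43338659989, 29956724), Mul(Rational(312439, 3892), Pow(46, Rational(1, 2)))) ≈ 1991.2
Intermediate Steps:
K = Mul(2, Pow(46, Rational(1, 2))) (K = Pow(184, Rational(1, 2)) = Mul(2, Pow(46, Rational(1, 2))) ≈ 13.565)
j = Add(252, Mul(-14, Pow(46, Rational(1, 2)))) (j = Mul(7, Add(Mul(3, Mul(6, 2)), Mul(-1, Mul(2, Pow(46, Rational(1, 2)))))) = Mul(7, Add(Mul(3, 12), Mul(-2, Pow(46, Rational(1, 2))))) = Mul(7, Add(36, Mul(-2, Pow(46, Rational(1, 2))))) = Add(252, Mul(-14, Pow(46, Rational(1, 2)))) ≈ 157.05)
Function('w')(t) = Add(252, Mul(-14, Pow(46, Rational(1, 2))))
Add(Mul(-52915, Pow(-30788, -1)), Mul(312439, Pow(Function('w')(-633), -1))) = Add(Mul(-52915, Pow(-30788, -1)), Mul(312439, Pow(Add(252, Mul(-14, Pow(46, Rational(1, 2)))), -1))) = Add(Mul(-52915, Rational(-1, 30788)), Mul(312439, Pow(Add(252, Mul(-14, Pow(46, Rational(1, 2)))), -1))) = Add(Rational(52915, 30788), Mul(312439, Pow(Add(252, Mul(-14, Pow(46, Rational(1, 2)))), -1)))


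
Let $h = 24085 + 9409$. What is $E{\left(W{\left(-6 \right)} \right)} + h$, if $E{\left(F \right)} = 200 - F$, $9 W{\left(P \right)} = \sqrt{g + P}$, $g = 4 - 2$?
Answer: $33694 - \frac{2 i}{9} \approx 33694.0 - 0.22222 i$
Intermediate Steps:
$g = 2$
$W{\left(P \right)} = \frac{\sqrt{2 + P}}{9}$
$h = 33494$
$E{\left(W{\left(-6 \right)} \right)} + h = \left(200 - \frac{\sqrt{2 - 6}}{9}\right) + 33494 = \left(200 - \frac{\sqrt{-4}}{9}\right) + 33494 = \left(200 - \frac{2 i}{9}\right) + 33494 = 33694 - \frac{2 i}{9}$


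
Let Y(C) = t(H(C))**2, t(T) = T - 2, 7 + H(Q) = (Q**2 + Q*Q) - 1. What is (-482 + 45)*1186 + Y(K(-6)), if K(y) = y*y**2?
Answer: 8704744922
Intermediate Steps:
K(y) = y**3
H(Q) = -8 + 2*Q**2 (H(Q) = -7 + ((Q**2 + Q*Q) - 1) = -7 + ((Q**2 + Q**2) - 1) = -7 + (2*Q**2 - 1) = -7 + (-1 + 2*Q**2) = -8 + 2*Q**2)
t(T) = -2 + T
Y(C) = (-10 + 2*C**2)**2 (Y(C) = (-2 + (-8 + 2*C**2))**2 = (-10 + 2*C**2)**2)
(-482 + 45)*1186 + Y(K(-6)) = (-482 + 45)*1186 + 4*(-5 + ((-6)**3)**2)**2 = -437*1186 + 4*(-5 + (-216)**2)**2 = -518282 + 4*(-5 + 46656)**2 = -518282 + 4*46651**2 = -518282 + 4*2176315801 = -518282 + 8705263204 = 8704744922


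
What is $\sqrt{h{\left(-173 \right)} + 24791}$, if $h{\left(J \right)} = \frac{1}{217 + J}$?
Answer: $\frac{\sqrt{11998855}}{22} \approx 157.45$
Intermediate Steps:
$\sqrt{h{\left(-173 \right)} + 24791} = \sqrt{\frac{1}{217 - 173} + 24791} = \sqrt{\frac{1}{44} + 24791} = \sqrt{\frac{1090805}{44}} = \frac{\sqrt{11998855}}{22}$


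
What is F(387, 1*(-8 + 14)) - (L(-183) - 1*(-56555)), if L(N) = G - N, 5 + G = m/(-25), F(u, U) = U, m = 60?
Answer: -283623/5 ≈ -56725.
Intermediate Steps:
G = -37/5 (G = -5 + 60/(-25) = -5 + 60*(-1/25) = -5 - 12/5 = -37/5 ≈ -7.4000)
L(N) = -37/5 - N
F(387, 1*(-8 + 14)) - (L(-183) - 1*(-56555)) = 1*(-8 + 14) - ((-37/5 - 1*(-183)) - 1*(-56555)) = 1*6 - ((-37/5 + 183) + 56555) = 6 - (878/5 + 56555) = 6 - 1*283653/5 = 6 - 283653/5 = -283623/5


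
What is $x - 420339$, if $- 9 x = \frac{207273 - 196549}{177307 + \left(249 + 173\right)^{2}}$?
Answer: $- \frac{1344462288665}{3198519} \approx -4.2034 \cdot 10^{5}$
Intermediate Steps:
$x = - \frac{10724}{3198519}$ ($x = - \frac{\left(207273 - 196549\right) \frac{1}{177307 + \left(249 + 173\right)^{2}}}{9} = - \frac{10724 \frac{1}{177307 + 422^{2}}}{9} = - \frac{10724 \frac{1}{177307 + 178084}}{9} = - \frac{10724 \cdot \frac{1}{355391}}{9} = \left(- \frac{1}{9}\right) \frac{10724}{355391} = - \frac{10724}{3198519} \approx -0.0033528$)
$x - 420339 = - \frac{10724}{3198519} - 420339 = - \frac{1344462288665}{3198519}$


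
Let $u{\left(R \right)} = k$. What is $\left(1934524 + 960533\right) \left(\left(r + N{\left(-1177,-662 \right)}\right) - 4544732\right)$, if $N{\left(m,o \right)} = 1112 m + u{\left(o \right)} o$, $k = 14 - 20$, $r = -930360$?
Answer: $-19628324336808$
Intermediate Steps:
$k = -6$ ($k = 14 - 20 = -6$)
$u{\left(R \right)} = -6$
$N{\left(m,o \right)} = - 6 o + 1112 m$ ($N{\left(m,o \right)} = 1112 m - 6 o = - 6 o + 1112 m$)
$\left(1934524 + 960533\right) \left(\left(r + N{\left(-1177,-662 \right)}\right) - 4544732\right) = \left(1934524 + 960533\right) \left(\left(-930360 + \left(\left(-6\right) \left(-662\right) + 1112 \left(-1177\right)\right)\right) - 4544732\right) = 2895057 \left(\left(-930360 + \left(3972 - 1308824\right)\right) - 4544732\right) = 2895057 \left(\left(-930360 - 1304852\right) - 4544732\right) = 2895057 \left(-2235212 - 4544732\right) = 2895057 \left(-6779944\right) = -19628324336808$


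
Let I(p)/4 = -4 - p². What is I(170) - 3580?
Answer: -119196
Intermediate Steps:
I(p) = -16 - 4*p² (I(p) = 4*(-4 - p²) = -16 - 4*p²)
I(170) - 3580 = (-16 - 4*170²) - 3580 = (-16 - 4*28900) - 3580 = (-16 - 115600) - 3580 = -115616 - 3580 = -119196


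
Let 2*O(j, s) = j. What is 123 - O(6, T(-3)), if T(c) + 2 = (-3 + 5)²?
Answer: 120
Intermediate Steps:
T(c) = 2 (T(c) = -2 + (-3 + 5)² = -2 + 2² = -2 + 4 = 2)
O(j, s) = j/2
123 - O(6, T(-3)) = 123 - 6/2 = 123 - 1*3 = 123 - 3 = 120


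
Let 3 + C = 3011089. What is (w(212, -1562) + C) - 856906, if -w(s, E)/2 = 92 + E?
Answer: 2157120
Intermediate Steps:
C = 3011086 (C = -3 + 3011089 = 3011086)
w(s, E) = -184 - 2*E (w(s, E) = -2*(92 + E) = -184 - 2*E)
(w(212, -1562) + C) - 856906 = ((-184 - 2*(-1562)) + 3011086) - 856906 = ((-184 + 3124) + 3011086) - 856906 = (2940 + 3011086) - 856906 = 3014026 - 856906 = 2157120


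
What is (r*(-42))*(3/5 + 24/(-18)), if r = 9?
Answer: 1386/5 ≈ 277.20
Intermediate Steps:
(r*(-42))*(3/5 + 24/(-18)) = (9*(-42))*(3/5 + 24/(-18)) = -378*(3*(⅕) + 24*(-1/18)) = -378*(⅗ - 4/3) = -378*(-11/15) = 1386/5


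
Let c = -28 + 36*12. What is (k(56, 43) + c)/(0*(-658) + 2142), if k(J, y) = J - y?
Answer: 139/714 ≈ 0.19468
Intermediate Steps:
c = 404 (c = -28 + 432 = 404)
(k(56, 43) + c)/(0*(-658) + 2142) = ((56 - 1*43) + 404)/(0*(-658) + 2142) = ((56 - 43) + 404)/(0 + 2142) = (13 + 404)/2142 = 417*(1/2142) = 139/714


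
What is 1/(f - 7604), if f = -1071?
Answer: -1/8675 ≈ -0.00011527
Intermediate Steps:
1/(f - 7604) = 1/(-1071 - 7604) = 1/(-8675) = -1/8675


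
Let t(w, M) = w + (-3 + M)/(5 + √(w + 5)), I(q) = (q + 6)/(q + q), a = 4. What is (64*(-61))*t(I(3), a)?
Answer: -255712/37 + 3904*√26/37 ≈ -6373.1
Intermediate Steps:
I(q) = (6 + q)/(2*q) (I(q) = (6 + q)/((2*q)) = (6 + q)*(1/(2*q)) = (6 + q)/(2*q))
t(w, M) = w + (-3 + M)/(5 + √(5 + w))
(64*(-61))*t(I(3), a) = (64*(-61))*((-3 + 4 + 5*((½)*(6 + 3)/3) + ((½)*(6 + 3)/3)*√(5 + (½)*(6 + 3)/3))/(5 + √(5 + (½)*(6 + 3)/3))) = -3904*(-3 + 4 + 5*((½)*(⅓)*9) + ((½)*(⅓)*9)*√(5 + (½)*(⅓)*9))/(5 + √(5 + (½)*(⅓)*9)) = -3904*(-3 + 4 + 5*(3/2) + 3*√(5 + 3/2)/2)/(5 + √(5 + 3/2)) = -3904*(-3 + 4 + 15/2 + 3*√(13/2)/2)/(5 + √(13/2)) = -3904*(-3 + 4 + 15/2 + 3*(√26/2)/2)/(5 + √26/2) = -3904*(-3 + 4 + 15/2 + 3*√26/4)/(5 + √26/2) = -3904*(17/2 + 3*√26/4)/(5 + √26/2)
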